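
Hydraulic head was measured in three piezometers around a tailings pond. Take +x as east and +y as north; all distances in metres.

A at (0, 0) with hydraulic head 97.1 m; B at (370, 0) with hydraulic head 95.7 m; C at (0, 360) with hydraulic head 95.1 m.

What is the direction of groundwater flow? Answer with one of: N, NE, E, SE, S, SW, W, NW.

∂h/∂x = (95.7 − 97.1) / (370 − 0) = -0.003784
∂h/∂y = (95.1 − 97.1) / (360 − 0) = -0.005556
Flow = −∇h = (+0.003784 east, +0.005556 north), which points northeast.

NE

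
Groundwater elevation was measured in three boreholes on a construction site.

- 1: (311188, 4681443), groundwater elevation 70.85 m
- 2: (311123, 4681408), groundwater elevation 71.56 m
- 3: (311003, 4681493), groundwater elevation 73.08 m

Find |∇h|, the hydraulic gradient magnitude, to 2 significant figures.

Three-point gradient (reference 1): Δ to 2 = (-65, -35, +0.71), Δ to 3 = (-185, 50, +2.23).
∂h/∂x = -0.01168, ∂h/∂y = +0.001398 (det = -9725).
|∇h| = √(-0.01168² + 0.001398²) = 0.01176

0.012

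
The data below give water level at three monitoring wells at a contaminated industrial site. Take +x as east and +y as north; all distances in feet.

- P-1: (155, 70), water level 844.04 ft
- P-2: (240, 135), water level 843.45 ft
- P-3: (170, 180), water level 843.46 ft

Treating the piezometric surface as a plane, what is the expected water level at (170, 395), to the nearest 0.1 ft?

842.4 ft

Taking P-1 as reference: P-2−P-1 = (85, 65, -0.59); P-3−P-1 = (15, 110, -0.58).
Solve a·Δx + b·Δy = Δh: det = 85·110 − 15·65 = 8375.
∂h/∂x = [(-0.59)·110 − (-0.58)·65] / 8375 = -0.003248
∂h/∂y = [85·(-0.58) − 15·(-0.59)] / 8375 = -0.004830
h(170, 395) = 844.04 + (-0.003248)·(15) + (-0.004830)·(325) = 844.04 -0.049 -1.570 = 842.422 ft.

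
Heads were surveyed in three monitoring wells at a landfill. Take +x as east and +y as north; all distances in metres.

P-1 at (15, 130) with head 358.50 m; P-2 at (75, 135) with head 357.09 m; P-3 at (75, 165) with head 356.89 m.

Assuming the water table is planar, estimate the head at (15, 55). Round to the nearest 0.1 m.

Differences from P-1: to P-2 (Δx, Δy, Δh) = (60, 5, -1.41); to P-3 = (60, 35, -1.61).
Solve a·Δx + b·Δy = Δh: det = 60·35 − 60·5 = 1800.
∂h/∂x = [(-1.41)·35 − (-1.61)·5] / 1800 = -0.02294
∂h/∂y = [60·(-1.61) − 60·(-1.41)] / 1800 = -0.006667
h(15, 55) = 358.50 + (-0.02294)·(0) + (-0.006667)·(-75) = 358.50 -0.000 +0.500 = 359.000 m.

359.0 m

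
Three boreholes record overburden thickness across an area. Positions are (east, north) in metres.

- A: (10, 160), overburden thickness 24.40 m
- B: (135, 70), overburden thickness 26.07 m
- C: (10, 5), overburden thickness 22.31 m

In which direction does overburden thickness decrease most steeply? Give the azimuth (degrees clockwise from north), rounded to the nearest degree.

240°

Taking A as reference: B−A = (125, -90, +1.67); C−A = (0, -155, -2.09).
Solve a·Δx + b·Δy = Δd: det = 125·(-155) − 0·(-90) = -19375.
∂d/∂x = [(+1.67)·(-155) − (-2.09)·(-90)] / -19375 = +0.02307
∂d/∂y = [125·(-2.09) − 0·(+1.67)] / -19375 = +0.01348
Steepest decrease is along −∇f: components (-0.02307 E, -0.01348 N).
Azimuth = atan2(-0.02307, -0.01348) = 239.7° ≈ 240°.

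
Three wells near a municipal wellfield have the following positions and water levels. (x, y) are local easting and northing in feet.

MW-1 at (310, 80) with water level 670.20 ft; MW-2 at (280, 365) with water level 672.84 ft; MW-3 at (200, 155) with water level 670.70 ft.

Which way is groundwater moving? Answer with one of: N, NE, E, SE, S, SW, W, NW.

S

With h = a·x + b·y + c and MW-1 as origin, the differences give:
  (-30)·a + 285·b = +2.64
  (-110)·a + 75·b = +0.50
Eliminate b (×75 and ×285, subtract): 29100·a = 55.500 → a = ∂h/∂x = +0.001907
Back-substitute: b = ∂h/∂y = +0.009464.
Flow = −∇h = (-0.001907 east, -0.009464 north), which points south.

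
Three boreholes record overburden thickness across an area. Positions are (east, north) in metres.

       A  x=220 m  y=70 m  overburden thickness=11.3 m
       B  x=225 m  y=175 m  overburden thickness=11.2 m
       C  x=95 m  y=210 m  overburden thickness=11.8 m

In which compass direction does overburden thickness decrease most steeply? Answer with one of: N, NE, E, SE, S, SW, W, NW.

Differences from A: to B (Δx, Δy, Δh) = (5, 105, -0.1); to C = (-125, 140, +0.5).
Solve a·Δx + b·Δy = Δd: det = 5·140 − (-125)·105 = 13825.
∂d/∂x = [(-0.1)·140 − (+0.5)·105] / 13825 = -0.004810
∂d/∂y = [5·(+0.5) − (-125)·(-0.1)] / 13825 = -0.0007233
Steepest decrease is along −∇f = (+0.004810 E, +0.0007233 N) → east.

E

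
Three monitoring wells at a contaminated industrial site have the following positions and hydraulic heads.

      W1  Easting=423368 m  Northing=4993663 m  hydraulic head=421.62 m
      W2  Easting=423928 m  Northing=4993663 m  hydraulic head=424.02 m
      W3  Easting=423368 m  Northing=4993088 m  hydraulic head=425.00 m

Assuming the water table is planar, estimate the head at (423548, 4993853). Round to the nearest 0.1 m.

421.3 m

∂h/∂x = (424.02 − 421.62) / (423928 − 423368) = +0.004286
∂h/∂y = (425.00 − 421.62) / (4993088 − 4993663) = -0.005878
h(423548, 4993853) = 421.62 + (+0.004286)·(180) + (-0.005878)·(190) = 421.62 +0.771 -1.117 = 421.275 m.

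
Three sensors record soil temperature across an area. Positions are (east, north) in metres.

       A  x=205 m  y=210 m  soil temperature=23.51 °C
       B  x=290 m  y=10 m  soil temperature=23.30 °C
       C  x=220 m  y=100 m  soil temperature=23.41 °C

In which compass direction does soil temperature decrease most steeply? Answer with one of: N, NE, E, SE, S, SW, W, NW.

SE

With T = a·x + b·y + c and A as origin, the differences give:
  85·a + (-200)·b = -0.21
  15·a + (-110)·b = -0.10
Eliminate b (×(-110) and ×(-200), subtract): -6350·a = 3.100 → a = ∂T/∂x = -0.0004882
Back-substitute: b = ∂T/∂y = +0.0008425.
Steepest decrease is along −∇f = (+0.0004882 E, -0.0008425 N) → southeast.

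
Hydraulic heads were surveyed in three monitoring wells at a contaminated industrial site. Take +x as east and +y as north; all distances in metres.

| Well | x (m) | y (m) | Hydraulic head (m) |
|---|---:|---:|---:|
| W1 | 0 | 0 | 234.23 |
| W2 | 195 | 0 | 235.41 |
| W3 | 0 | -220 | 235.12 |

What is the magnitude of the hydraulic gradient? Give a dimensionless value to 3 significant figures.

∂h/∂x = (235.41 − 234.23) / (195 − 0) = +0.006051
∂h/∂y = (235.12 − 234.23) / (-220 − 0) = -0.004045
|∇h| = √(0.006051² + -0.004045²) = 0.007279

0.00728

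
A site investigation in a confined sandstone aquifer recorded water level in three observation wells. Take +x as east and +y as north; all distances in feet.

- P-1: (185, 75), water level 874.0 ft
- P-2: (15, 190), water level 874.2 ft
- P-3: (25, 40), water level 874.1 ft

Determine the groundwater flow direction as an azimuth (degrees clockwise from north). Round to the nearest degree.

With h = a·x + b·y + c and P-1 as origin, the differences give:
  (-170)·a + 115·b = +0.2
  (-160)·a + (-35)·b = +0.1
Eliminate b (×(-35) and ×115, subtract): 24350·a = -18.50 → a = ∂h/∂x = -0.0007598
Back-substitute: b = ∂h/∂y = +0.0006160.
Flow direction (−∇h) has components (+0.0007598 E, -0.0006160 N).
Azimuth = atan2(E, N) = atan2(+0.0007598, -0.0006160) = 129.0° ≈ 129°.

129°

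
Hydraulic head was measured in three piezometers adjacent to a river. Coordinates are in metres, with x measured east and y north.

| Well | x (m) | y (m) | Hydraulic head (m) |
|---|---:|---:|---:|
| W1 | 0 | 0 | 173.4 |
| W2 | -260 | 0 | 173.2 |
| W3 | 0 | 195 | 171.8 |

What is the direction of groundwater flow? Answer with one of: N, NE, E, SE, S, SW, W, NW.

N

∂h/∂x = (173.2 − 173.4) / (-260 − 0) = +0.0007692
∂h/∂y = (171.8 − 173.4) / (195 − 0) = -0.008205
Flow = −∇h = (-0.0007692 east, +0.008205 north), which points north.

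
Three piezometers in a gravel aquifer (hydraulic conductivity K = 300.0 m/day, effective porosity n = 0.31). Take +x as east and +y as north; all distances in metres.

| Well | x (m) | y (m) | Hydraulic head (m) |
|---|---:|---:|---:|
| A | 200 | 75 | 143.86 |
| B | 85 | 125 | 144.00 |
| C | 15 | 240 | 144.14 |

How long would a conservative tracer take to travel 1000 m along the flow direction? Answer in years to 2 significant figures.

2.5 years

Differences from A: to B (Δx, Δy, Δh) = (-115, 50, +0.14); to C = (-185, 165, +0.28).
Solve a·Δx + b·Δy = Δh: det = (-115)·165 − (-185)·50 = -9725.
∂h/∂x = [(+0.14)·165 − (+0.28)·50] / -9725 = -0.0009357
∂h/∂y = [(-115)·(+0.28) − (-185)·(+0.14)] / -9725 = +0.0006478
|∇h| = √(-0.0009357² + 0.0006478²) = 0.001138
Seepage velocity v = K·i/n = 300.0 × 0.001138 / 0.31 = 1.101 m/day.
t = 1000 / 1.101 = 908.3 days = 2.49 years.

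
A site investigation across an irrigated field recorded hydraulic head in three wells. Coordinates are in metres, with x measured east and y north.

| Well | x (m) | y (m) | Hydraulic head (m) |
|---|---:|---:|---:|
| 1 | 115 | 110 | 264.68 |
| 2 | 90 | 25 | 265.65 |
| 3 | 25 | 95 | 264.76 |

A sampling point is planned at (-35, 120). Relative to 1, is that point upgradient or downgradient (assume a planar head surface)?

With h = a·x + b·y + c and 1 as origin, the differences give:
  (-25)·a + (-85)·b = +0.97
  (-90)·a + (-15)·b = +0.08
Eliminate b (×(-15) and ×(-85), subtract): -7275·a = -7.750 → a = ∂h/∂x = +0.001065
Back-substitute: b = ∂h/∂y = -0.01173.
Head at (-35, 120) = 264.68 + (+0.001065)·(-150) + (-0.01173)·(10) = 264.40 m.
That is lower than the 264.68 m at 1, so the point is downgradient.

downgradient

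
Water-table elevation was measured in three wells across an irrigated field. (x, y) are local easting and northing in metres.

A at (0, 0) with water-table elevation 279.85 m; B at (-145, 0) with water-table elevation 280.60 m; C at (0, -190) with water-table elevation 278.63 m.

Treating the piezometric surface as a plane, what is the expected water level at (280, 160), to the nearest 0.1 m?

279.4 m

∂h/∂x = (280.60 − 279.85) / (-145 − 0) = -0.005172
∂h/∂y = (278.63 − 279.85) / (-190 − 0) = +0.006421
h(280, 160) = 279.85 + (-0.005172)·(280) + (+0.006421)·(160) = 279.85 -1.448 +1.027 = 279.429 m.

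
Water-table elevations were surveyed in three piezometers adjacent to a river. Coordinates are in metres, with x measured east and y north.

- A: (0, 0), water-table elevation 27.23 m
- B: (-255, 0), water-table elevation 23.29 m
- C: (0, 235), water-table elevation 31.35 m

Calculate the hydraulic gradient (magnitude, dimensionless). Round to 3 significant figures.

∂h/∂x = (23.29 − 27.23) / (-255 − 0) = +0.01545
∂h/∂y = (31.35 − 27.23) / (235 − 0) = +0.01753
|∇h| = √(0.01545² + 0.01753²) = 0.02337

0.0234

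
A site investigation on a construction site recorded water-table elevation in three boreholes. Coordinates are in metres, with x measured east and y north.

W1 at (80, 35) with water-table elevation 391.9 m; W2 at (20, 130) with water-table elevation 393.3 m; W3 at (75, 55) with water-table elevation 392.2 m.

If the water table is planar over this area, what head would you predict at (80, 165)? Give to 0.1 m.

Differences from W1: to W2 (Δx, Δy, Δh) = (-60, 95, +1.4); to W3 = (-5, 20, +0.3).
Determinant of the coordinate differences = (-60)·20 − (-5)·95 = -725.
∂h/∂x = [(+1.4)·20 − (+0.3)·95] / -725 = +0.0006897
∂h/∂y = [(-60)·(+0.3) − (-5)·(+1.4)] / -725 = +0.01517
h(80, 165) = 391.9 + (+0.0006897)·(0) + (+0.01517)·(130) = 391.9 +0.000 +1.972 = 393.872 m.

393.9 m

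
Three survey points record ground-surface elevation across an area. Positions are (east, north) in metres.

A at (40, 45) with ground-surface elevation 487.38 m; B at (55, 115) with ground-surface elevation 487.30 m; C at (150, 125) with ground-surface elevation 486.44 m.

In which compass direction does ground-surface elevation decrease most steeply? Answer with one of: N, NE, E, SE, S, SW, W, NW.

E

Taking A as reference: B−A = (15, 70, -0.08); C−A = (110, 80, -0.94).
Solve a·Δx + b·Δy = Δz: det = 15·80 − 110·70 = -6500.
∂z/∂x = [(-0.08)·80 − (-0.94)·70] / -6500 = -0.009138
∂z/∂y = [15·(-0.94) − 110·(-0.08)] / -6500 = +0.0008154
Steepest decrease is along −∇f = (+0.009138 E, -0.0008154 N) → east.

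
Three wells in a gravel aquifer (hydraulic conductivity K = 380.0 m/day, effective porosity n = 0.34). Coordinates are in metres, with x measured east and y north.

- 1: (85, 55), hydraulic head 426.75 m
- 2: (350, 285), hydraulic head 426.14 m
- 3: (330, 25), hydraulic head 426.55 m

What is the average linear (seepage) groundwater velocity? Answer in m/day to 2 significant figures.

With h = a·x + b·y + c and 1 as origin, the differences give:
  265·a + 230·b = -0.61
  245·a + (-30)·b = -0.20
Eliminate b (×(-30) and ×230, subtract): -64300·a = 64.300 → a = ∂h/∂x = -0.0010000
Back-substitute: b = ∂h/∂y = -0.001500.
|∇h| = √(-0.0010000² + -0.001500²) = 0.001803
Seepage velocity v = K·i/n = 380.0 × 0.001803 / 0.34 = 2.015 m/day.

2.0 m/day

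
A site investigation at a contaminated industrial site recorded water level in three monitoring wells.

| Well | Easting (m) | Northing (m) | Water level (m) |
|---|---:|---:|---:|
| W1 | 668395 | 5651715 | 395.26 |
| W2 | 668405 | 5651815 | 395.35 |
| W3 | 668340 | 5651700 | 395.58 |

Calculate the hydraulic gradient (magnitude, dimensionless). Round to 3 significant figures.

With h = a·x + b·y + c and W1 as origin, the differences give:
  10·a + 100·b = +0.09
  (-55)·a + (-15)·b = +0.32
Eliminate b (×(-15) and ×100, subtract): 5350·a = -33.350 → a = ∂h/∂x = -0.006234
Back-substitute: b = ∂h/∂y = +0.001523.
|∇h| = √(-0.006234² + 0.001523²) = 0.006417

0.00642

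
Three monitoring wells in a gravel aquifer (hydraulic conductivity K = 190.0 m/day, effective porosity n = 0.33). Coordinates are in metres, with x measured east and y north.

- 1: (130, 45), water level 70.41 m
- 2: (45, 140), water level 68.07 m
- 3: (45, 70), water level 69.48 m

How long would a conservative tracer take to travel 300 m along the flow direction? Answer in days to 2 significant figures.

25 days

Differences from 1: to 2 (Δx, Δy, Δh) = (-85, 95, -2.34); to 3 = (-85, 25, -0.93).
Determinant of the coordinate differences = (-85)·25 − (-85)·95 = 5950.
∂h/∂x = [(-2.34)·25 − (-0.93)·95] / 5950 = +0.005017
∂h/∂y = [(-85)·(-0.93) − (-85)·(-2.34)] / 5950 = -0.02014
|∇h| = √(0.005017² + -0.02014²) = 0.02076
Seepage velocity v = K·i/n = 190.0 × 0.02076 / 0.33 = 11.95 m/day.
t = 300 / 11.95 = 25.1 days.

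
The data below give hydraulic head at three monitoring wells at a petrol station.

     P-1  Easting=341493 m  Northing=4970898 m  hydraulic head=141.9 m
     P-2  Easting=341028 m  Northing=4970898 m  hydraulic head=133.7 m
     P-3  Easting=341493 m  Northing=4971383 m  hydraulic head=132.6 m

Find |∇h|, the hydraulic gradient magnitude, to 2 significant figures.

∂h/∂x = (133.7 − 141.9) / (341028 − 341493) = +0.01763
∂h/∂y = (132.6 − 141.9) / (4971383 − 4970898) = -0.01918
|∇h| = √(0.01763² + -0.01918²) = 0.02605

0.026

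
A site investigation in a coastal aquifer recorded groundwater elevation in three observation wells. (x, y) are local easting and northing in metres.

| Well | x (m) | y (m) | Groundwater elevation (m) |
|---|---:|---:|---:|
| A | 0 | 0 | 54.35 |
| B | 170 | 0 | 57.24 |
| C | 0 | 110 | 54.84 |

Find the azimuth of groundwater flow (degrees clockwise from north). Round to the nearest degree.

255°

∂h/∂x = (57.24 − 54.35) / (170 − 0) = +0.01700
∂h/∂y = (54.84 − 54.35) / (110 − 0) = +0.004455
Flow direction (−∇h) has components (-0.01700 E, -0.004455 N).
Azimuth = atan2(E, N) = atan2(-0.01700, -0.004455) = 255.3° ≈ 255°.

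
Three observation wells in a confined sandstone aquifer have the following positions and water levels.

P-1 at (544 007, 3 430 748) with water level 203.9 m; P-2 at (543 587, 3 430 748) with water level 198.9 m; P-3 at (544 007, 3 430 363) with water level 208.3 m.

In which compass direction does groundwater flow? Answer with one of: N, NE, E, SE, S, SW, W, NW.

NW

∂h/∂x = (198.9 − 203.9) / (543587 − 544007) = +0.01190
∂h/∂y = (208.3 − 203.9) / (3430363 − 3430748) = -0.01143
Flow = −∇h = (-0.01190 east, +0.01143 north), which points northwest.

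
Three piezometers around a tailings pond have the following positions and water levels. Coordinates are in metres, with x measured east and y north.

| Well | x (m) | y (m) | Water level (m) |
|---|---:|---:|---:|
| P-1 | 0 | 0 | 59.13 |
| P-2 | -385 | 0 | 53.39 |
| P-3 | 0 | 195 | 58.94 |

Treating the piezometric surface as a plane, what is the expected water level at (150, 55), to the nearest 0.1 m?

61.3 m

∂h/∂x = (53.39 − 59.13) / (-385 − 0) = +0.01491
∂h/∂y = (58.94 − 59.13) / (195 − 0) = -0.0009744
h(150, 55) = 59.13 + (+0.01491)·(150) + (-0.0009744)·(55) = 59.13 +2.236 -0.054 = 61.313 m.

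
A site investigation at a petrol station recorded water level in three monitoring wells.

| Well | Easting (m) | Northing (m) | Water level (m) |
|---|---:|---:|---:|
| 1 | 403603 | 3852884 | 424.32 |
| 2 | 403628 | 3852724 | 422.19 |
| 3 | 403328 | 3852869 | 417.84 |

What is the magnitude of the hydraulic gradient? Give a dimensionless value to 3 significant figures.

With h = a·x + b·y + c and 1 as origin, the differences give:
  25·a + (-160)·b = -2.13
  (-275)·a + (-15)·b = -6.48
Eliminate b (×(-15) and ×(-160), subtract): -44375·a = -1004.850 → a = ∂h/∂x = +0.02264
Back-substitute: b = ∂h/∂y = +0.01685.
|∇h| = √(0.02264² + 0.01685²) = 0.02822

0.0282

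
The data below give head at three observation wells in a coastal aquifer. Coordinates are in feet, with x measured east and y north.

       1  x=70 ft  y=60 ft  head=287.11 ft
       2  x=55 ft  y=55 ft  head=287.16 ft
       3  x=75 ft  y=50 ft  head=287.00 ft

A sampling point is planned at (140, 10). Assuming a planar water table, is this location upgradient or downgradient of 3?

Three-point gradient (reference 1): Δ to 2 = (-15, -5, +0.05), Δ to 3 = (5, -10, -0.11).
∂h/∂x = -0.006000, ∂h/∂y = +0.008000 (det = 175).
Head at (140, 10) = 287.11 + (-0.006000)·(70) + (+0.008000)·(-50) = 286.29 ft.
That is lower than the 287.00 ft at 3, so the point is downgradient.

downgradient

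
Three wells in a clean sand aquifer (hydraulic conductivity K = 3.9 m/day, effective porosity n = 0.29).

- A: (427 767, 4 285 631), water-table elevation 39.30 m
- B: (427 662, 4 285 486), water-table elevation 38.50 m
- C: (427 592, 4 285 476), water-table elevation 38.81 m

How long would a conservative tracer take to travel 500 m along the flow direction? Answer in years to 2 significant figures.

Taking A as reference: B−A = (-105, -145, -0.80); C−A = (-175, -155, -0.49).
Determinant of the coordinate differences = (-105)·(-155) − (-175)·(-145) = -9100.
∂h/∂x = [(-0.80)·(-155) − (-0.49)·(-145)] / -9100 = -0.005819
∂h/∂y = [(-105)·(-0.49) − (-175)·(-0.80)] / -9100 = +0.009731
|∇h| = √(-0.005819² + 0.009731²) = 0.01134
Seepage velocity v = K·i/n = 3.9 × 0.01134 / 0.29 = 0.1525 m/day.
t = 500 / 0.1525 = 3279 days = 8.98 years.

9.0 years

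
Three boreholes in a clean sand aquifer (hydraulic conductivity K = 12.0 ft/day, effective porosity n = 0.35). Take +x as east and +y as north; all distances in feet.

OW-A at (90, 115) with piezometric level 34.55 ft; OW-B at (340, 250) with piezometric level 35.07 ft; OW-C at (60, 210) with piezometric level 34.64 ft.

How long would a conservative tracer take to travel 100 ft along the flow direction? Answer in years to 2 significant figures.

4.2 years

Three-point gradient (reference OW-A): Δ to OW-B = (250, 135, +0.52), Δ to OW-C = (-30, 95, +0.09).
∂h/∂x = +0.001340, ∂h/∂y = +0.001371 (det = 27800).
|∇h| = √(0.001340² + 0.001371²) = 0.001917
Seepage velocity v = K·i/n = 12.0 × 0.001917 / 0.35 = 0.06573 ft/day.
t = 100 / 0.06573 = 1521 days = 4.16 years.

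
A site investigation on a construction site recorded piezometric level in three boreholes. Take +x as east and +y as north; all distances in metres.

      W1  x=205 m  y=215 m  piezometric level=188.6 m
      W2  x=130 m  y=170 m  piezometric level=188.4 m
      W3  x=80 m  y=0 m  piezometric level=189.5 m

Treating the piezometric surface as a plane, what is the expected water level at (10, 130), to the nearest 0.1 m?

187.8 m

With h = a·x + b·y + c and W1 as origin, the differences give:
  (-75)·a + (-45)·b = -0.2
  (-125)·a + (-215)·b = +0.9
Eliminate b (×(-215) and ×(-45), subtract): 10500·a = 83.50 → a = ∂h/∂x = +0.007952
Back-substitute: b = ∂h/∂y = -0.008810.
h(10, 130) = 188.6 + (+0.007952)·(-195) + (-0.008810)·(-85) = 188.6 -1.551 +0.749 = 187.798 m.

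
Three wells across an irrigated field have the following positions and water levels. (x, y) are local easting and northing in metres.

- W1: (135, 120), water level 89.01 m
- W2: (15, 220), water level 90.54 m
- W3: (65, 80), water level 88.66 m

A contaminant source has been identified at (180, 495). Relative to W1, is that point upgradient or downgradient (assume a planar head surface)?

upgradient

Differences from W1: to W2 (Δx, Δy, Δh) = (-120, 100, +1.53); to W3 = (-70, -40, -0.35).
Solve a·Δx + b·Δy = Δh: det = (-120)·(-40) − (-70)·100 = 11800.
∂h/∂x = [(+1.53)·(-40) − (-0.35)·100] / 11800 = -0.002220
∂h/∂y = [(-120)·(-0.35) − (-70)·(+1.53)] / 11800 = +0.01264
Head at (180, 495) = 89.01 + (-0.002220)·(45) + (+0.01264)·(375) = 93.65 m.
That is higher than the 89.01 m at W1, so the point is upgradient.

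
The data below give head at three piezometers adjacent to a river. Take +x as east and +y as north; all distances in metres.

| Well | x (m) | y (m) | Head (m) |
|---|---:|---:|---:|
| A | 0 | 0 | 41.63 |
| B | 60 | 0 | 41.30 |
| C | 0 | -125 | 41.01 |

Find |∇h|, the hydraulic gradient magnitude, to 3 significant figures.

∂h/∂x = (41.30 − 41.63) / (60 − 0) = -0.005500
∂h/∂y = (41.01 − 41.63) / (-125 − 0) = +0.004960
|∇h| = √(-0.005500² + 0.004960²) = 0.007406

0.00741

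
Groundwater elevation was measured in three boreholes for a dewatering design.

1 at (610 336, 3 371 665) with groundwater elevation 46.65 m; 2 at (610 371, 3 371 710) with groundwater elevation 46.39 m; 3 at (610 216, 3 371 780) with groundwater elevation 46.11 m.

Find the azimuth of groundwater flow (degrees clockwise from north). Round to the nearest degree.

006°

Three-point gradient (reference 1): Δ to 2 = (35, 45, -0.26), Δ to 3 = (-120, 115, -0.54).
∂h/∂x = -0.0005942, ∂h/∂y = -0.005316 (det = 9425).
Flow direction (−∇h) has components (+0.0005942 E, +0.005316 N).
Azimuth = atan2(E, N) = atan2(+0.0005942, +0.005316) = 6.4° ≈ 006°.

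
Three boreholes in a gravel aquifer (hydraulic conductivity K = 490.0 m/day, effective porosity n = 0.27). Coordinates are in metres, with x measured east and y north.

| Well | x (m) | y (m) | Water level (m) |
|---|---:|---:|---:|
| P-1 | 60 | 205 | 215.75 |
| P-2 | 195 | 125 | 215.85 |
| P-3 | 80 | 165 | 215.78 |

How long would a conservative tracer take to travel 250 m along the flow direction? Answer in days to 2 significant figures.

With h = a·x + b·y + c and P-1 as origin, the differences give:
  135·a + (-80)·b = +0.10
  20·a + (-40)·b = +0.03
Eliminate b (×(-40) and ×(-80), subtract): -3800·a = -1.600 → a = ∂h/∂x = +0.0004211
Back-substitute: b = ∂h/∂y = -0.0005395.
|∇h| = √(0.0004211² + -0.0005395²) = 0.0006844
Seepage velocity v = K·i/n = 490.0 × 0.0006844 / 0.27 = 1.242 m/day.
t = 250 / 1.242 = 201.3 days.

200 days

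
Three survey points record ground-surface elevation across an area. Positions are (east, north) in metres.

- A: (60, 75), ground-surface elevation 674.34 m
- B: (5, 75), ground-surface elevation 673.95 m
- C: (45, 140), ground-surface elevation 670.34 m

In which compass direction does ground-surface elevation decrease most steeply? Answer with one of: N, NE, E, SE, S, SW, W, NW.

Differences from A: to B (Δx, Δy, Δh) = (-55, 0, -0.39); to C = (-15, 65, -4.00).
Solve a·Δx + b·Δy = Δz: det = (-55)·65 − (-15)·0 = -3575.
∂z/∂x = [(-0.39)·65 − (-4.00)·0] / -3575 = +0.007091
∂z/∂y = [(-55)·(-4.00) − (-15)·(-0.39)] / -3575 = -0.05990
Steepest decrease is along −∇f = (-0.007091 E, +0.05990 N) → north.

N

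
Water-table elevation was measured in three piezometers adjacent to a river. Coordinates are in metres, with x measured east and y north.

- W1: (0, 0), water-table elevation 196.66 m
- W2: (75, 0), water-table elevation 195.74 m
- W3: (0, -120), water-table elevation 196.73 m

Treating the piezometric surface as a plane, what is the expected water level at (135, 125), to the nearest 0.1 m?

∂h/∂x = (195.74 − 196.66) / (75 − 0) = -0.01227
∂h/∂y = (196.73 − 196.66) / (-120 − 0) = -0.0005833
h(135, 125) = 196.66 + (-0.01227)·(135) + (-0.0005833)·(125) = 196.66 -1.656 -0.073 = 194.931 m.

194.9 m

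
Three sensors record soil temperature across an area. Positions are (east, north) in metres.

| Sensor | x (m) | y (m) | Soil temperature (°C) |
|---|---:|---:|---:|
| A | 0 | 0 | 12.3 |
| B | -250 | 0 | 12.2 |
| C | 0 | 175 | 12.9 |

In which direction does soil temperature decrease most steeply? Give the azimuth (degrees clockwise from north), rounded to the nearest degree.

∂T/∂x = (12.2 − 12.3) / (-250 − 0) = +0.0004000
∂T/∂y = (12.9 − 12.3) / (175 − 0) = +0.003429
Steepest decrease is along −∇f: components (-0.0004000 E, -0.003429 N).
Azimuth = atan2(-0.0004000, -0.003429) = 186.7° ≈ 187°.

187°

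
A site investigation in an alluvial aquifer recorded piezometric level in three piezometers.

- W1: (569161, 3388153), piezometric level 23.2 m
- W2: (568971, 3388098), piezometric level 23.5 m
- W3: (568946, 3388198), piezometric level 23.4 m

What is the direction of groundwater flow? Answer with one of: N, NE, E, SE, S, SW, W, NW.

With h = a·x + b·y + c and W1 as origin, the differences give:
  (-190)·a + (-55)·b = +0.3
  (-215)·a + 45·b = +0.2
Eliminate b (×45 and ×(-55), subtract): -20375·a = 24.50 → a = ∂h/∂x = -0.001202
Back-substitute: b = ∂h/∂y = -0.001301.
Flow = −∇h = (+0.001202 east, +0.001301 north), which points northeast.

NE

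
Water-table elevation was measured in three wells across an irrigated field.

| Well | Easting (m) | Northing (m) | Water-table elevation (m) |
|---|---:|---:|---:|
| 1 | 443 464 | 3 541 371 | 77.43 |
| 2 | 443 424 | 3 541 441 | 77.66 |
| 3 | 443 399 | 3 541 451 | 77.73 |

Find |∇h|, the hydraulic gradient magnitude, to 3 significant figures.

0.00291

With h = a·x + b·y + c and 1 as origin, the differences give:
  (-40)·a + 70·b = +0.23
  (-65)·a + 80·b = +0.30
Eliminate b (×80 and ×70, subtract): 1350·a = -2.600 → a = ∂h/∂x = -0.001926
Back-substitute: b = ∂h/∂y = +0.002185.
|∇h| = √(-0.001926² + 0.002185²) = 0.002913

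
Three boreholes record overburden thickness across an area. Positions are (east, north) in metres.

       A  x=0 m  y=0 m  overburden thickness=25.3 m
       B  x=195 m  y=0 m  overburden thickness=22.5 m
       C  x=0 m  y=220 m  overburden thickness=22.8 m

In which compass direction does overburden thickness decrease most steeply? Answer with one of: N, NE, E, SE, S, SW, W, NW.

NE

∂d/∂x = (22.5 − 25.3) / (195 − 0) = -0.01436
∂d/∂y = (22.8 − 25.3) / (220 − 0) = -0.01136
Steepest decrease is along −∇f = (+0.01436 E, +0.01136 N) → northeast.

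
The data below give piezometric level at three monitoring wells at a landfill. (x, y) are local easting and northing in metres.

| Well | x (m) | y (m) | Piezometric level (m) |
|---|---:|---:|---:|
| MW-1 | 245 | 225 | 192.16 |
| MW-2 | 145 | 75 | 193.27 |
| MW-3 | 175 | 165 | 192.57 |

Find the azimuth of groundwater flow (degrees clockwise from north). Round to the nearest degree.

With h = a·x + b·y + c and MW-1 as origin, the differences give:
  (-100)·a + (-150)·b = +1.11
  (-70)·a + (-60)·b = +0.41
Eliminate b (×(-60) and ×(-150), subtract): -4500·a = -5.100 → a = ∂h/∂x = +0.001133
Back-substitute: b = ∂h/∂y = -0.008156.
Flow direction (−∇h) has components (-0.001133 E, +0.008156 N).
Azimuth = atan2(E, N) = atan2(-0.001133, +0.008156) = 352.1° ≈ 352°.

352°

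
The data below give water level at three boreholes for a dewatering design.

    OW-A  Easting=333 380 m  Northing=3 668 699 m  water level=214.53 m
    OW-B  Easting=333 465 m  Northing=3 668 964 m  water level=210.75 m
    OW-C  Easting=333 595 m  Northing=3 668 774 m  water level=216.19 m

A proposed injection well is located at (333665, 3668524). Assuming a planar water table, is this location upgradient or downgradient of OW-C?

Taking OW-A as reference: OW-B−OW-A = (85, 265, -3.78); OW-C−OW-A = (215, 75, +1.66).
Solve a·Δx + b·Δy = Δh: det = 85·75 − 215·265 = -50600.
∂h/∂x = [(-3.78)·75 − (+1.66)·265] / -50600 = +0.01430
∂h/∂y = [85·(+1.66) − 215·(-3.78)] / -50600 = -0.01885
Head at (333665, 3668524) = 214.53 + (+0.01430)·(285) + (-0.01885)·(-175) = 221.90 m.
That is higher than the 216.19 m at OW-C, so the point is upgradient.

upgradient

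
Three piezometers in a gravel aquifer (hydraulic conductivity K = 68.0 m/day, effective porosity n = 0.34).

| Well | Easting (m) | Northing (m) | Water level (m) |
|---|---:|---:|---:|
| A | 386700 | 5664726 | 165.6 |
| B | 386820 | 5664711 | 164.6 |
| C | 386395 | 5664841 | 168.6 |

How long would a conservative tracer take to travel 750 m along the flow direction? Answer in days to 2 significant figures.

390 days

With h = a·x + b·y + c and A as origin, the differences give:
  120·a + (-15)·b = -1.0
  (-305)·a + 115·b = +3.0
Eliminate b (×115 and ×(-15), subtract): 9225·a = -70.00 → a = ∂h/∂x = -0.007588
Back-substitute: b = ∂h/∂y = +0.005962.
|∇h| = √(-0.007588² + 0.005962²) = 0.00965
Seepage velocity v = K·i/n = 68.0 × 0.00965 / 0.34 = 1.93 m/day.
t = 750 / 1.93 = 388.6 days.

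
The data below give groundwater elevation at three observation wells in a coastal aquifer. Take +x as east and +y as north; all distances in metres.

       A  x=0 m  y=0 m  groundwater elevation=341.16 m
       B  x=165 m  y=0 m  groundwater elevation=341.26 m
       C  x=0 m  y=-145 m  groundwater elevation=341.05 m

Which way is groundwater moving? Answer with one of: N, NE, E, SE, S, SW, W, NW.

∂h/∂x = (341.26 − 341.16) / (165 − 0) = +0.0006061
∂h/∂y = (341.05 − 341.16) / (-145 − 0) = +0.0007586
Flow = −∇h = (-0.0006061 east, -0.0007586 north), which points southwest.

SW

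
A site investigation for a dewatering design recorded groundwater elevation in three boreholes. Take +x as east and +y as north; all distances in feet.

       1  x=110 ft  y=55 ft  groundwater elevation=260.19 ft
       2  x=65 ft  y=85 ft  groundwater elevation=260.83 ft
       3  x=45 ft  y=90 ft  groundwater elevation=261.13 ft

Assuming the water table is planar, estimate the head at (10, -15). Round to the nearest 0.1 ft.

Three-point gradient (reference 1): Δ to 2 = (-45, 30, +0.64), Δ to 3 = (-65, 35, +0.94).
∂h/∂x = -0.01547, ∂h/∂y = -0.001867 (det = 375).
h(10, -15) = 260.19 + (-0.01547)·(-100) + (-0.001867)·(-70) = 260.19 +1.547 +0.131 = 261.867 ft.

261.9 ft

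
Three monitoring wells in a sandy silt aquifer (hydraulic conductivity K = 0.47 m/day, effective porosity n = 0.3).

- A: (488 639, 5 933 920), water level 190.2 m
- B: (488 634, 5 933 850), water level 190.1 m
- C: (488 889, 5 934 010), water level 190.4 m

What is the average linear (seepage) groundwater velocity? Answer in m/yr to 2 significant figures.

With h = a·x + b·y + c and A as origin, the differences give:
  (-5)·a + (-70)·b = -0.1
  250·a + 90·b = +0.2
Eliminate b (×90 and ×(-70), subtract): 17050·a = 5.00 → a = ∂h/∂x = +0.0002933
Back-substitute: b = ∂h/∂y = +0.001408.
|∇h| = √(0.0002933² + 0.001408²) = 0.001438
Seepage velocity v = K·i/n = 0.47 × 0.001438 / 0.3 = 0.002253 m/day = 0.8229 m/yr.

0.82 m/yr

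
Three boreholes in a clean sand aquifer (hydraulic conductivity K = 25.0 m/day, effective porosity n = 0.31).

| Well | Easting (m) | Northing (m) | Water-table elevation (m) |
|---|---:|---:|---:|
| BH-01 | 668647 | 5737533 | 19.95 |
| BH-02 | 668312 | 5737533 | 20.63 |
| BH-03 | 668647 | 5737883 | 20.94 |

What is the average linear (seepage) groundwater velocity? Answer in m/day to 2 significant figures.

∂h/∂x = (20.63 − 19.95) / (668312 − 668647) = -0.002030
∂h/∂y = (20.94 − 19.95) / (5737883 − 5737533) = +0.002829
|∇h| = √(-0.002030² + 0.002829²) = 0.003482
Seepage velocity v = K·i/n = 25.0 × 0.003482 / 0.31 = 0.2808 m/day.

0.28 m/day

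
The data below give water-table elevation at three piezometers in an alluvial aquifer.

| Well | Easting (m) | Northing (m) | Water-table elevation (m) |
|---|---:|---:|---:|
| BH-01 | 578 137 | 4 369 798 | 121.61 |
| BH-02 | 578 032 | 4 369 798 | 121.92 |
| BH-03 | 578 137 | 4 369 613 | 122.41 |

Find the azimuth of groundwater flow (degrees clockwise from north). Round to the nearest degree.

∂h/∂x = (121.92 − 121.61) / (578032 − 578137) = -0.002952
∂h/∂y = (122.41 − 121.61) / (4369613 − 4369798) = -0.004324
Flow direction (−∇h) has components (+0.002952 E, +0.004324 N).
Azimuth = atan2(E, N) = atan2(+0.002952, +0.004324) = 34.3° ≈ 034°.

034°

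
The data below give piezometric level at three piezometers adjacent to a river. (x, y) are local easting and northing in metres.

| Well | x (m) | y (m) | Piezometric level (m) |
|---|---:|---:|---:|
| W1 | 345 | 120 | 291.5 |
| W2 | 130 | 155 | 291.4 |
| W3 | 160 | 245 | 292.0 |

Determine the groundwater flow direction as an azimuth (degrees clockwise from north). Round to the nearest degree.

Three-point gradient (reference W1): Δ to W2 = (-215, 35, -0.1), Δ to W3 = (-185, 125, +0.5).
∂h/∂x = +0.001471, ∂h/∂y = +0.006176 (det = -20400).
Flow direction (−∇h) has components (-0.001471 E, -0.006176 N).
Azimuth = atan2(E, N) = atan2(-0.001471, -0.006176) = 193.4° ≈ 193°.

193°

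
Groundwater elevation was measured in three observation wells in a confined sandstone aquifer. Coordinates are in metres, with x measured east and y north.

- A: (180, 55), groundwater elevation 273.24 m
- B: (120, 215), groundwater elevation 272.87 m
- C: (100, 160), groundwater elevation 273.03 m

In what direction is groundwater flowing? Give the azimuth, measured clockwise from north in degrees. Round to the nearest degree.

017°

Differences from A: to B (Δx, Δy, Δh) = (-60, 160, -0.37); to C = (-80, 105, -0.21).
Solve a·Δx + b·Δy = Δh: det = (-60)·105 − (-80)·160 = 6500.
∂h/∂x = [(-0.37)·105 − (-0.21)·160] / 6500 = -0.0008077
∂h/∂y = [(-60)·(-0.21) − (-80)·(-0.37)] / 6500 = -0.002615
Flow direction (−∇h) has components (+0.0008077 E, +0.002615 N).
Azimuth = atan2(E, N) = atan2(+0.0008077, +0.002615) = 17.2° ≈ 017°.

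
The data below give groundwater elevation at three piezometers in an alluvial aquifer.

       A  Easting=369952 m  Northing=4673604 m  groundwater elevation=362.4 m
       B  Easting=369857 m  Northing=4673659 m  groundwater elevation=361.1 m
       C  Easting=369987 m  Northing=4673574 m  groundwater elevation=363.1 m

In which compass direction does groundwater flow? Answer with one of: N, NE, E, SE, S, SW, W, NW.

With h = a·x + b·y + c and A as origin, the differences give:
  (-95)·a + 55·b = -1.3
  35·a + (-30)·b = +0.7
Eliminate b (×(-30) and ×55, subtract): 925·a = 0.50 → a = ∂h/∂x = +0.0005405
Back-substitute: b = ∂h/∂y = -0.02270.
Flow = −∇h = (-0.0005405 east, +0.02270 north), which points north.

N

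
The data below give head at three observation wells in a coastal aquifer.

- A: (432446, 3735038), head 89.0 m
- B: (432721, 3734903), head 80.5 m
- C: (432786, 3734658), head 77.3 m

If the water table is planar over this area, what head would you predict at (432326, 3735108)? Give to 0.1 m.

92.8 m

Taking A as reference: B−A = (275, -135, -8.5); C−A = (340, -380, -11.7).
Determinant of the coordinate differences = 275·(-380) − 340·(-135) = -58600.
∂h/∂x = [(-8.5)·(-380) − (-11.7)·(-135)] / -58600 = -0.02817
∂h/∂y = [275·(-11.7) − 340·(-8.5)] / -58600 = +0.005589
h(432326, 3735108) = 89.0 + (-0.02817)·(-120) + (+0.005589)·(70) = 89.0 +3.380 +0.391 = 92.771 m.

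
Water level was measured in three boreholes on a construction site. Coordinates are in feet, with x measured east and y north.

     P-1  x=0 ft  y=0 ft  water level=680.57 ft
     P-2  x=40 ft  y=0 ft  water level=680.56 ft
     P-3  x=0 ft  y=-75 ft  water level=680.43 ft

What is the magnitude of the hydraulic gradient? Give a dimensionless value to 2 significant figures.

0.0019

∂h/∂x = (680.56 − 680.57) / (40 − 0) = -0.0002500
∂h/∂y = (680.43 − 680.57) / (-75 − 0) = +0.001867
|∇h| = √(-0.0002500² + 0.001867²) = 0.001884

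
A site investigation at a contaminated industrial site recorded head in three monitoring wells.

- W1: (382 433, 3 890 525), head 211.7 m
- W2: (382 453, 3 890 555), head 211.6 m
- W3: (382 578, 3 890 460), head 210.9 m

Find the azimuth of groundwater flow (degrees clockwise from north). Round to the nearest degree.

093°

Differences from W1: to W2 (Δx, Δy, Δh) = (20, 30, -0.1); to W3 = (145, -65, -0.8).
Solve a·Δx + b·Δy = Δh: det = 20·(-65) − 145·30 = -5650.
∂h/∂x = [(-0.1)·(-65) − (-0.8)·30] / -5650 = -0.005398
∂h/∂y = [20·(-0.8) − 145·(-0.1)] / -5650 = +0.0002655
Flow direction (−∇h) has components (+0.005398 E, -0.0002655 N).
Azimuth = atan2(E, N) = atan2(+0.005398, -0.0002655) = 92.8° ≈ 093°.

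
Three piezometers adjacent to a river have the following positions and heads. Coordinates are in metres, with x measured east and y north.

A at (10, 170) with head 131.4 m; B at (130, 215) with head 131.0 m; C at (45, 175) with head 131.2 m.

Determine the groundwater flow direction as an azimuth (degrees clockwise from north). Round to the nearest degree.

Differences from A: to B (Δx, Δy, Δh) = (120, 45, -0.4); to C = (35, 5, -0.2).
Determinant of the coordinate differences = 120·5 − 35·45 = -975.
∂h/∂x = [(-0.4)·5 − (-0.2)·45] / -975 = -0.007179
∂h/∂y = [120·(-0.2) − 35·(-0.4)] / -975 = +0.01026
Flow direction (−∇h) has components (+0.007179 E, -0.01026 N).
Azimuth = atan2(E, N) = atan2(+0.007179, -0.01026) = 145.0° ≈ 145°.

145°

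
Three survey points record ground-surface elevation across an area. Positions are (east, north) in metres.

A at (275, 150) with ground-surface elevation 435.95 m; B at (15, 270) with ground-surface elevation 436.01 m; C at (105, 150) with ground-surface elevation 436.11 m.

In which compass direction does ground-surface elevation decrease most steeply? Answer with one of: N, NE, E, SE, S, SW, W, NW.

Differences from A: to B (Δx, Δy, Δh) = (-260, 120, +0.06); to C = (-170, 0, +0.16).
Determinant of the coordinate differences = (-260)·0 − (-170)·120 = 20400.
∂z/∂x = [(+0.06)·0 − (+0.16)·120] / 20400 = -0.0009412
∂z/∂y = [(-260)·(+0.16) − (-170)·(+0.06)] / 20400 = -0.001539
Steepest decrease is along −∇f = (+0.0009412 E, +0.001539 N) → northeast.

NE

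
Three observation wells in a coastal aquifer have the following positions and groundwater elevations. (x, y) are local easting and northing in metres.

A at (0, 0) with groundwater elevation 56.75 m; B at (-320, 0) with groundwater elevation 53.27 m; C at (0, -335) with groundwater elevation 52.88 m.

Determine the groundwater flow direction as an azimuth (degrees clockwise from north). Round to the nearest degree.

223°

∂h/∂x = (53.27 − 56.75) / (-320 − 0) = +0.01087
∂h/∂y = (52.88 − 56.75) / (-335 − 0) = +0.01155
Flow direction (−∇h) has components (-0.01087 E, -0.01155 N).
Azimuth = atan2(E, N) = atan2(-0.01087, -0.01155) = 223.3° ≈ 223°.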